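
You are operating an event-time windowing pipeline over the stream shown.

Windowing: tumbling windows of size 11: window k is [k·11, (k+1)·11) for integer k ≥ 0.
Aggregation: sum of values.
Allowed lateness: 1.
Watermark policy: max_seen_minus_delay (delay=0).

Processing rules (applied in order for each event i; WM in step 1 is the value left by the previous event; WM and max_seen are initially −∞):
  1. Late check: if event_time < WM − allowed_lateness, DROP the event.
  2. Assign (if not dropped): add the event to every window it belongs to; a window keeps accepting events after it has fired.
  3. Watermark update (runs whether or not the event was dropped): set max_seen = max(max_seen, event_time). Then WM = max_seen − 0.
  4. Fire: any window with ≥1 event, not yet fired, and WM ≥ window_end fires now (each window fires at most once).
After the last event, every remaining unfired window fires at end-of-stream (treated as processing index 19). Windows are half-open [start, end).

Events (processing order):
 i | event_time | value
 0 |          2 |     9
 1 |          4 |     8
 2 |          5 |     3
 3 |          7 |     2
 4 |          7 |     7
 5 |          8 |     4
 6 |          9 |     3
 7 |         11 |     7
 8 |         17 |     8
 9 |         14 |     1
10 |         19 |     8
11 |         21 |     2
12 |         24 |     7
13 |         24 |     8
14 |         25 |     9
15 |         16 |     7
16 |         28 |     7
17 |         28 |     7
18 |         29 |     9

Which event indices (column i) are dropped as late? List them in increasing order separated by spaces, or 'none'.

9 15

i=0 t=2 v=9: → [0,11); WM=2
i=1 t=4 v=8: → [0,11); WM=4
i=2 t=5 v=3: → [0,11); WM=5
i=3 t=7 v=2: → [0,11); WM=7
i=4 t=7 v=7: → [0,11); WM=7
i=5 t=8 v=4: → [0,11); WM=8
i=6 t=9 v=3: → [0,11); WM=9
i=7 t=11 v=7: → [11,22); WM=11; [0,11) fires=36
i=8 t=17 v=8: → [11,22); WM=17
i=9 t=14 v=1: DROP (t<17-1); WM=17
i=10 t=19 v=8: → [11,22); WM=19
i=11 t=21 v=2: → [11,22); WM=21
i=12 t=24 v=7: → [22,33); WM=24; [11,22) fires=25
i=13 t=24 v=8: → [22,33); WM=24
i=14 t=25 v=9: → [22,33); WM=25
i=15 t=16 v=7: DROP (t<25-1); WM=25
i=16 t=28 v=7: → [22,33); WM=28
i=17 t=28 v=7: → [22,33); WM=28
i=18 t=29 v=9: → [22,33); WM=29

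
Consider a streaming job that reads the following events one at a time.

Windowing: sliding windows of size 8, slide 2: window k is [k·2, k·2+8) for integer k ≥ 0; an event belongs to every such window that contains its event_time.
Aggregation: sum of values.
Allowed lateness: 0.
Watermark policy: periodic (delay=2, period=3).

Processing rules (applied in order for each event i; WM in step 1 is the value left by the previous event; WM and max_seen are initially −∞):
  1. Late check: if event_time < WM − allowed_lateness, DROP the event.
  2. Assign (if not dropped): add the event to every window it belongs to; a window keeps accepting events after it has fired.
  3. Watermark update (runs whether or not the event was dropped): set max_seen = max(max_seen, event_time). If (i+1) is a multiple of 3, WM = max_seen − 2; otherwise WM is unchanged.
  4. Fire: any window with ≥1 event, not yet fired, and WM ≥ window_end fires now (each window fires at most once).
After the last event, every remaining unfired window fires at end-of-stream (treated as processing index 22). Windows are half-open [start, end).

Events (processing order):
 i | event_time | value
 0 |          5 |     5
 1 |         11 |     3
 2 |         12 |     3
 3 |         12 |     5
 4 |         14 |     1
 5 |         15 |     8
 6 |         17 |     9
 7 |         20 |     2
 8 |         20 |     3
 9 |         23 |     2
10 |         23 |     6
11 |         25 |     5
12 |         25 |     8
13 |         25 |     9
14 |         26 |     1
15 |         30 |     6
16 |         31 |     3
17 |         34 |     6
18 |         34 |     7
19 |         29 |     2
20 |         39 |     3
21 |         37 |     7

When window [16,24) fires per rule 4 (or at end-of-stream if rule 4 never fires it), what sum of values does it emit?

i=0 t=5 v=5: → [4,12),[2,10),[0,8); WM=−∞
i=1 t=11 v=3: → [10,18),[8,16),[6,14),[4,12); WM=−∞
i=2 t=12 v=3: → [12,20),[10,18),[8,16),[6,14); WM=10; [0,8) fires=5 [2,10) fires=5
i=3 t=12 v=5: → [12,20),[10,18),[8,16),[6,14); WM=10
i=4 t=14 v=1: → [14,22),[12,20),[10,18),[8,16); WM=10
i=5 t=15 v=8: → [14,22),[12,20),[10,18),[8,16); WM=13; [4,12) fires=8
i=6 t=17 v=9: → [16,24),[14,22),[12,20),[10,18); WM=13
i=7 t=20 v=2: → [20,28),[18,26),[16,24),[14,22); WM=13
i=8 t=20 v=3: → [20,28),[18,26),[16,24),[14,22); WM=18; [6,14) fires=11 [8,16) fires=20 [10,18) fires=29
i=9 t=23 v=2: → [22,30),[20,28),[18,26),[16,24); WM=18
i=10 t=23 v=6: → [22,30),[20,28),[18,26),[16,24); WM=18
i=11 t=25 v=5: → [24,32),[22,30),[20,28),[18,26); WM=23; [12,20) fires=26 [14,22) fires=23
i=12 t=25 v=8: → [24,32),[22,30),[20,28),[18,26); WM=23
i=13 t=25 v=9: → [24,32),[22,30),[20,28),[18,26); WM=23
i=14 t=26 v=1: → [26,34),[24,32),[22,30),[20,28); WM=24; [16,24) fires=22
i=15 t=30 v=6: → [30,38),[28,36),[26,34),[24,32); WM=24
i=16 t=31 v=3: → [30,38),[28,36),[26,34),[24,32); WM=24
i=17 t=34 v=6: → [34,42),[32,40),[30,38),[28,36); WM=32; [18,26) fires=35 [20,28) fires=36 [22,30) fires=31 [24,32) fires=32
i=18 t=34 v=7: → [34,42),[32,40),[30,38),[28,36); WM=32
i=19 t=29 v=2: DROP (t<32-0); WM=32
i=20 t=39 v=3: → [38,46),[36,44),[34,42),[32,40); WM=37; [26,34) fires=10 [28,36) fires=22
i=21 t=37 v=7: → [36,44),[34,42),[32,40),[30,38); WM=37

22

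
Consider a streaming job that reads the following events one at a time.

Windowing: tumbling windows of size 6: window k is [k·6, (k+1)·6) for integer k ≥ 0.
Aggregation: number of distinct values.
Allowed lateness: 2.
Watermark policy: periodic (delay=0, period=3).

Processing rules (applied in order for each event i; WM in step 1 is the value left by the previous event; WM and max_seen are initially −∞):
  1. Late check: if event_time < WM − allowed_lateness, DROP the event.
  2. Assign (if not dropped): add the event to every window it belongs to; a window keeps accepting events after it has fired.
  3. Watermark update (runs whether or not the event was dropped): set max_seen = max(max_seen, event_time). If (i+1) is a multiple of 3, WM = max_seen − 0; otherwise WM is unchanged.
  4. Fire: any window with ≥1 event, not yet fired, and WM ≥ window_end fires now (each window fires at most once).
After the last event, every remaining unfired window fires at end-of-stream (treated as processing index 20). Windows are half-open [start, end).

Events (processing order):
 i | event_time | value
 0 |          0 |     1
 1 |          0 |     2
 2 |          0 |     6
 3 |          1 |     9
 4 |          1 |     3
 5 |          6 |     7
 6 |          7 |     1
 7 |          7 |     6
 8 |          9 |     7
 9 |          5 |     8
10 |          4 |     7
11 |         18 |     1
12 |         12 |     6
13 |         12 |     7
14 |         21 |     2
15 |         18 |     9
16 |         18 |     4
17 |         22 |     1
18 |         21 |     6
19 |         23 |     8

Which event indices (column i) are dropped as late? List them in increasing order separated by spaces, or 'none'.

9 10 12 13 15 16

i=0 t=0 v=1: → [0,6); WM=−∞
i=1 t=0 v=2: → [0,6); WM=−∞
i=2 t=0 v=6: → [0,6); WM=0
i=3 t=1 v=9: → [0,6); WM=0
i=4 t=1 v=3: → [0,6); WM=0
i=5 t=6 v=7: → [6,12); WM=6; [0,6) fires=5
i=6 t=7 v=1: → [6,12); WM=6
i=7 t=7 v=6: → [6,12); WM=6
i=8 t=9 v=7: → [6,12); WM=9
i=9 t=5 v=8: DROP (t<9-2); WM=9
i=10 t=4 v=7: DROP (t<9-2); WM=9
i=11 t=18 v=1: → [18,24); WM=18; [6,12) fires=3
i=12 t=12 v=6: DROP (t<18-2); WM=18
i=13 t=12 v=7: DROP (t<18-2); WM=18
i=14 t=21 v=2: → [18,24); WM=21
i=15 t=18 v=9: DROP (t<21-2); WM=21
i=16 t=18 v=4: DROP (t<21-2); WM=21
i=17 t=22 v=1: → [18,24); WM=22
i=18 t=21 v=6: → [18,24); WM=22
i=19 t=23 v=8: → [18,24); WM=22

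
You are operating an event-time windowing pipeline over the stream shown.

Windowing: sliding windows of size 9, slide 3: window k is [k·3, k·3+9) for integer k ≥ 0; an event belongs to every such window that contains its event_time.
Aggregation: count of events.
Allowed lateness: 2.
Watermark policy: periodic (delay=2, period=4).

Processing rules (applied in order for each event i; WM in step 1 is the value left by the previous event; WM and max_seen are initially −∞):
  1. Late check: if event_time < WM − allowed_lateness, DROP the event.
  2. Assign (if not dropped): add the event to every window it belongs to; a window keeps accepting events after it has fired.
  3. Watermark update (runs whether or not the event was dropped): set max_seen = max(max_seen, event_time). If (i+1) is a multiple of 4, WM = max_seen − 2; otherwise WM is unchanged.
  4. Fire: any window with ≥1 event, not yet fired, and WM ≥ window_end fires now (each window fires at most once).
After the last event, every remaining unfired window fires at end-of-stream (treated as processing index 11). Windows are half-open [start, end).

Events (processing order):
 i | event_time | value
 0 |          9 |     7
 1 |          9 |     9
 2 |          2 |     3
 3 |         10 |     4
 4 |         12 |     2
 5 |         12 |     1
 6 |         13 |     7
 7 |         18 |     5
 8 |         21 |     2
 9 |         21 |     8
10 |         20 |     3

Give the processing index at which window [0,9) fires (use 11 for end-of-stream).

i=0 t=9 v=7: → [9,18),[6,15),[3,12); WM=−∞
i=1 t=9 v=9: → [9,18),[6,15),[3,12); WM=−∞
i=2 t=2 v=3: → [0,9); WM=−∞
i=3 t=10 v=4: → [9,18),[6,15),[3,12); WM=8
i=4 t=12 v=2: → [12,21),[9,18),[6,15); WM=8
i=5 t=12 v=1: → [12,21),[9,18),[6,15); WM=8
i=6 t=13 v=7: → [12,21),[9,18),[6,15); WM=8
i=7 t=18 v=5: → [18,27),[15,24),[12,21); WM=16; [0,9) fires=1 [3,12) fires=3 [6,15) fires=6
i=8 t=21 v=2: → [21,30),[18,27),[15,24); WM=16
i=9 t=21 v=8: → [21,30),[18,27),[15,24); WM=16
i=10 t=20 v=3: → [18,27),[15,24),[12,21); WM=16

7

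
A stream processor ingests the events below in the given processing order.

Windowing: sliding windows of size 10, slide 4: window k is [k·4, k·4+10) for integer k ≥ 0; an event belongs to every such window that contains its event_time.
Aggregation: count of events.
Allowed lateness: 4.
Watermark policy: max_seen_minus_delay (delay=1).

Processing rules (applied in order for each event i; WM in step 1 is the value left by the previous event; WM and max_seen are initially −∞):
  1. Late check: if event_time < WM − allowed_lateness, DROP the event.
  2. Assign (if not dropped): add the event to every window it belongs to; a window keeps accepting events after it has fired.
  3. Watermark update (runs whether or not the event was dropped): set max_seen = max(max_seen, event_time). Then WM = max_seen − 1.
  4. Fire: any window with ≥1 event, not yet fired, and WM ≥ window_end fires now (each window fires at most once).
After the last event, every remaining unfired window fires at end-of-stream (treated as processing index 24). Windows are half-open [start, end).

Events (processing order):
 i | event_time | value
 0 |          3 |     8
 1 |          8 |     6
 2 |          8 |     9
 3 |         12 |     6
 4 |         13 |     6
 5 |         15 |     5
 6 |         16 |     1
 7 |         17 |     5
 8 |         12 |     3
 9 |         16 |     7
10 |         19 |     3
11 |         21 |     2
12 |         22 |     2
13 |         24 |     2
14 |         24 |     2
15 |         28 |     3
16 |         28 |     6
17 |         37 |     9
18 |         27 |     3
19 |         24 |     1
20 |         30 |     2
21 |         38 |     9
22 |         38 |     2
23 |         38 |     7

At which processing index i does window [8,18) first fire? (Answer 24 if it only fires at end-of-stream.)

10

i=0 t=3 v=8: → [0,10); WM=2
i=1 t=8 v=6: → [8,18),[4,14),[0,10); WM=7
i=2 t=8 v=9: → [8,18),[4,14),[0,10); WM=7
i=3 t=12 v=6: → [12,22),[8,18),[4,14); WM=11; [0,10) fires=3
i=4 t=13 v=6: → [12,22),[8,18),[4,14); WM=12
i=5 t=15 v=5: → [12,22),[8,18); WM=14; [4,14) fires=4
i=6 t=16 v=1: → [16,26),[12,22),[8,18); WM=15
i=7 t=17 v=5: → [16,26),[12,22),[8,18); WM=16
i=8 t=12 v=3: → [12,22),[8,18),[4,14); WM=16
i=9 t=16 v=7: → [16,26),[12,22),[8,18); WM=16
i=10 t=19 v=3: → [16,26),[12,22); WM=18; [8,18) fires=9
i=11 t=21 v=2: → [20,30),[16,26),[12,22); WM=20
i=12 t=22 v=2: → [20,30),[16,26); WM=21
i=13 t=24 v=2: → [24,34),[20,30),[16,26); WM=23; [12,22) fires=9
i=14 t=24 v=2: → [24,34),[20,30),[16,26); WM=23
i=15 t=28 v=3: → [28,38),[24,34),[20,30); WM=27; [16,26) fires=8
i=16 t=28 v=6: → [28,38),[24,34),[20,30); WM=27
i=17 t=37 v=9: → [36,46),[32,42),[28,38); WM=36; [20,30) fires=6 [24,34) fires=4
i=18 t=27 v=3: DROP (t<36-4); WM=36
i=19 t=24 v=1: DROP (t<36-4); WM=36
i=20 t=30 v=2: DROP (t<36-4); WM=36
i=21 t=38 v=9: → [36,46),[32,42); WM=37
i=22 t=38 v=2: → [36,46),[32,42); WM=37
i=23 t=38 v=7: → [36,46),[32,42); WM=37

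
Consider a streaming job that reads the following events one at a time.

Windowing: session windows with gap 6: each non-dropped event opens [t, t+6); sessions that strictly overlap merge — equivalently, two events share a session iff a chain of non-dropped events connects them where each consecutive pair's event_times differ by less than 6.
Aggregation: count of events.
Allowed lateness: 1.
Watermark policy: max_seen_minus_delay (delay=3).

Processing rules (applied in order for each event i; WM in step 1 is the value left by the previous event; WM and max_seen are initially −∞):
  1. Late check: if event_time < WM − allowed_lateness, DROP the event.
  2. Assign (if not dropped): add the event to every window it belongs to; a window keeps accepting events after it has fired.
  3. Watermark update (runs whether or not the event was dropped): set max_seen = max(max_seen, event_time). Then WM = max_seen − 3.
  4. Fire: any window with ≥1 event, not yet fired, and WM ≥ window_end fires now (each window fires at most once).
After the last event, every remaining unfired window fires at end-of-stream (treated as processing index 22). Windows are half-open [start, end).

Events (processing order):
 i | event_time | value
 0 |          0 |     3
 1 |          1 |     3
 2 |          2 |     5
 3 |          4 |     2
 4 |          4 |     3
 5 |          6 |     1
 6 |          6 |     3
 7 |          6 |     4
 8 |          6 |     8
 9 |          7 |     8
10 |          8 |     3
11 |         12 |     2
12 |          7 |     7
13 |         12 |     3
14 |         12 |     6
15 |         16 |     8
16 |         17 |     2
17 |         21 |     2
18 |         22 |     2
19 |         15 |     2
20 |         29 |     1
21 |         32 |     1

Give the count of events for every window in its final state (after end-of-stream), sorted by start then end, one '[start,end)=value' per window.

i=0 t=0 v=3: → [0,6); WM=-3
i=1 t=1 v=3: → [0,7); WM=-2
i=2 t=2 v=5: → [0,8); WM=-1
i=3 t=4 v=2: → [0,10); WM=1
i=4 t=4 v=3: → [0,10); WM=1
i=5 t=6 v=1: → [0,12); WM=3
i=6 t=6 v=3: → [0,12); WM=3
i=7 t=6 v=4: → [0,12); WM=3
i=8 t=6 v=8: → [0,12); WM=3
i=9 t=7 v=8: → [0,13); WM=4
i=10 t=8 v=3: → [0,14); WM=5
i=11 t=12 v=2: → [0,18); WM=9
i=12 t=7 v=7: DROP (t<9-1); WM=9
i=13 t=12 v=3: → [0,18); WM=9
i=14 t=12 v=6: → [0,18); WM=9
i=15 t=16 v=8: → [0,22); WM=13
i=16 t=17 v=2: → [0,23); WM=14
i=17 t=21 v=2: → [0,27); WM=18
i=18 t=22 v=2: → [0,28); WM=19
i=19 t=15 v=2: DROP (t<19-1); WM=19
i=20 t=29 v=1: → [29,35); WM=26
i=21 t=32 v=1: → [29,38); WM=29

[0,28)=18 [29,38)=2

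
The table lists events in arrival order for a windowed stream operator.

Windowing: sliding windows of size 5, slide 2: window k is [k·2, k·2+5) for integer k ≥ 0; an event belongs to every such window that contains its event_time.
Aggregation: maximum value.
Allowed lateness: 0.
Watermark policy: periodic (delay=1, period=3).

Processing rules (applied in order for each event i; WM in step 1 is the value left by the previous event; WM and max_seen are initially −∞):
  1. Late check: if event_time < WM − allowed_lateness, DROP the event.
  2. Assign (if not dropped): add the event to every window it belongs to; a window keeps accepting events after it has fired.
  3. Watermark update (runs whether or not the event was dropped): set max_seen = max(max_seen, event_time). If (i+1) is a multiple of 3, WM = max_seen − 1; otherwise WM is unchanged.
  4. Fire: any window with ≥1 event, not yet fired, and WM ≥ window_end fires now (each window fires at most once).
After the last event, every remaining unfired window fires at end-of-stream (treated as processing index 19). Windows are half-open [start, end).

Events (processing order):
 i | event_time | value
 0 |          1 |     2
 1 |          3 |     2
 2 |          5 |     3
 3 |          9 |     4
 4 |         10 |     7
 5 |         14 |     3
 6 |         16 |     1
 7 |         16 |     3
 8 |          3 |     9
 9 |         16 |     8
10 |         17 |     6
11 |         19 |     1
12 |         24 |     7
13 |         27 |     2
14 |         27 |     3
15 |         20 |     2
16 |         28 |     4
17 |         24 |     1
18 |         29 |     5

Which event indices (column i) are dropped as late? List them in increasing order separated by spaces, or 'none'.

8 15 17

i=0 t=1 v=2: → [0,5); WM=−∞
i=1 t=3 v=2: → [2,7),[0,5); WM=−∞
i=2 t=5 v=3: → [4,9),[2,7); WM=4
i=3 t=9 v=4: → [8,13),[6,11); WM=4
i=4 t=10 v=7: → [10,15),[8,13),[6,11); WM=4
i=5 t=14 v=3: → [14,19),[12,17),[10,15); WM=13; [0,5) fires=2 [2,7) fires=3 [4,9) fires=3 [6,11) fires=7 [8,13) fires=7
i=6 t=16 v=1: → [16,21),[14,19),[12,17); WM=13
i=7 t=16 v=3: → [16,21),[14,19),[12,17); WM=13
i=8 t=3 v=9: DROP (t<13-0); WM=15; [10,15) fires=7
i=9 t=16 v=8: → [16,21),[14,19),[12,17); WM=15
i=10 t=17 v=6: → [16,21),[14,19); WM=15
i=11 t=19 v=1: → [18,23),[16,21); WM=18; [12,17) fires=8
i=12 t=24 v=7: → [24,29),[22,27),[20,25); WM=18
i=13 t=27 v=2: → [26,31),[24,29); WM=18
i=14 t=27 v=3: → [26,31),[24,29); WM=26; [14,19) fires=8 [16,21) fires=8 [18,23) fires=1 [20,25) fires=7
i=15 t=20 v=2: DROP (t<26-0); WM=26
i=16 t=28 v=4: → [28,33),[26,31),[24,29); WM=26
i=17 t=24 v=1: DROP (t<26-0); WM=27; [22,27) fires=7
i=18 t=29 v=5: → [28,33),[26,31); WM=27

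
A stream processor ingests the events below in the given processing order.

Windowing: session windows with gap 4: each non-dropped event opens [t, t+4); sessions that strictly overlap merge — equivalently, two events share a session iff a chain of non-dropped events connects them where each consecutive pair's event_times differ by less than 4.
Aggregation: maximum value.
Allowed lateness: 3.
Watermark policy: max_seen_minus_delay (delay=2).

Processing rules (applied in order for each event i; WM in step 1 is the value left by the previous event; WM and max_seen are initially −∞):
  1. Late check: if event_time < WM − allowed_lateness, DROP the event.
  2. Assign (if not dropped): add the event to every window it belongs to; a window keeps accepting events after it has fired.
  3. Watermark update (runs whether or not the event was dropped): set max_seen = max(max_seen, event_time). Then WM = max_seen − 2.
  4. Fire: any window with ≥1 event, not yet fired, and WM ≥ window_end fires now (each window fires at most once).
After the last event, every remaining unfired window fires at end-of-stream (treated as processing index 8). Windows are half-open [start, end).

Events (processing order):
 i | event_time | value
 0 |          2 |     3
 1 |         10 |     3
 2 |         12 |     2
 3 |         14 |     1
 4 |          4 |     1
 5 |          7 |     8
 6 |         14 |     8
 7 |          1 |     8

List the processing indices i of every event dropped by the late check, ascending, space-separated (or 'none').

i=0 t=2 v=3: → [2,6); WM=0
i=1 t=10 v=3: → [10,14); WM=8
i=2 t=12 v=2: → [10,16); WM=10
i=3 t=14 v=1: → [10,18); WM=12
i=4 t=4 v=1: DROP (t<12-3); WM=12
i=5 t=7 v=8: DROP (t<12-3); WM=12
i=6 t=14 v=8: → [10,18); WM=12
i=7 t=1 v=8: DROP (t<12-3); WM=12

4 5 7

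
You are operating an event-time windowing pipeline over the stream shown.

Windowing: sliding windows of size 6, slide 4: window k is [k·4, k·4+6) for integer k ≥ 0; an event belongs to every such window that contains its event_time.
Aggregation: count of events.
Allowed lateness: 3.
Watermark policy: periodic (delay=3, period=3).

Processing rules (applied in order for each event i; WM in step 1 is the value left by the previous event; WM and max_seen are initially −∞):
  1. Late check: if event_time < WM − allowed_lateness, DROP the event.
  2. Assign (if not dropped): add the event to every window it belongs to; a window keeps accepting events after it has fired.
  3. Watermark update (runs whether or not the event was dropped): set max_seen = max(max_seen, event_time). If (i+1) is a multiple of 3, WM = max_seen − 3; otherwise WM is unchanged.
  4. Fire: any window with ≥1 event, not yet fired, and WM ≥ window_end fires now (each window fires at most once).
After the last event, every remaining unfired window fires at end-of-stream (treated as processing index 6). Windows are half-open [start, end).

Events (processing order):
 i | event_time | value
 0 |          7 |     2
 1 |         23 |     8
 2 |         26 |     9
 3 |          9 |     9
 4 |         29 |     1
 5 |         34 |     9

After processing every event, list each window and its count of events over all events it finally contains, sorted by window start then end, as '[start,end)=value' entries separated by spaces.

i=0 t=7 v=2: → [4,10); WM=−∞
i=1 t=23 v=8: → [20,26); WM=−∞
i=2 t=26 v=9: → [24,30); WM=23; [4,10) fires=1
i=3 t=9 v=9: DROP (t<23-3); WM=23
i=4 t=29 v=1: → [28,34),[24,30); WM=23
i=5 t=34 v=9: → [32,38); WM=31; [20,26) fires=1 [24,30) fires=2

[4,10)=1 [20,26)=1 [24,30)=2 [28,34)=1 [32,38)=1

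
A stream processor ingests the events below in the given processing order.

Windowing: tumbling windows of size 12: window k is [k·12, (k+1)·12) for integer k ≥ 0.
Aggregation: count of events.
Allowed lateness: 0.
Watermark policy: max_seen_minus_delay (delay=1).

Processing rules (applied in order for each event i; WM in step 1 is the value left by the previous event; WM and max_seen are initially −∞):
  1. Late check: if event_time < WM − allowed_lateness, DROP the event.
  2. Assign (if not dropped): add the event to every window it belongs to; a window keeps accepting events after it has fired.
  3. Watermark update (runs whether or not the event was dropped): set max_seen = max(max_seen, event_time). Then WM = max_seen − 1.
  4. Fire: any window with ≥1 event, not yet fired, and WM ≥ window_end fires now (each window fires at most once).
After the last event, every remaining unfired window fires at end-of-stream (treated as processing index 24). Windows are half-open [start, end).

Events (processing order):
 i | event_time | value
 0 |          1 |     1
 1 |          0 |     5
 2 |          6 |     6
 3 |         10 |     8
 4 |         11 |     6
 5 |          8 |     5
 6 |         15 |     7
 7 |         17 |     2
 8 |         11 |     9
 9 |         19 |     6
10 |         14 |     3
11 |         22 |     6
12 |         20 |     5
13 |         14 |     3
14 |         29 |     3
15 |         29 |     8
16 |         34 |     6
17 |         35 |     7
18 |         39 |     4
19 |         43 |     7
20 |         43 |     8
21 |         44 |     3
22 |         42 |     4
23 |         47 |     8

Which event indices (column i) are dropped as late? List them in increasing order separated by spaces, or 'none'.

5 8 10 12 13 22

i=0 t=1 v=1: → [0,12); WM=0
i=1 t=0 v=5: → [0,12); WM=0
i=2 t=6 v=6: → [0,12); WM=5
i=3 t=10 v=8: → [0,12); WM=9
i=4 t=11 v=6: → [0,12); WM=10
i=5 t=8 v=5: DROP (t<10-0); WM=10
i=6 t=15 v=7: → [12,24); WM=14; [0,12) fires=5
i=7 t=17 v=2: → [12,24); WM=16
i=8 t=11 v=9: DROP (t<16-0); WM=16
i=9 t=19 v=6: → [12,24); WM=18
i=10 t=14 v=3: DROP (t<18-0); WM=18
i=11 t=22 v=6: → [12,24); WM=21
i=12 t=20 v=5: DROP (t<21-0); WM=21
i=13 t=14 v=3: DROP (t<21-0); WM=21
i=14 t=29 v=3: → [24,36); WM=28; [12,24) fires=4
i=15 t=29 v=8: → [24,36); WM=28
i=16 t=34 v=6: → [24,36); WM=33
i=17 t=35 v=7: → [24,36); WM=34
i=18 t=39 v=4: → [36,48); WM=38; [24,36) fires=4
i=19 t=43 v=7: → [36,48); WM=42
i=20 t=43 v=8: → [36,48); WM=42
i=21 t=44 v=3: → [36,48); WM=43
i=22 t=42 v=4: DROP (t<43-0); WM=43
i=23 t=47 v=8: → [36,48); WM=46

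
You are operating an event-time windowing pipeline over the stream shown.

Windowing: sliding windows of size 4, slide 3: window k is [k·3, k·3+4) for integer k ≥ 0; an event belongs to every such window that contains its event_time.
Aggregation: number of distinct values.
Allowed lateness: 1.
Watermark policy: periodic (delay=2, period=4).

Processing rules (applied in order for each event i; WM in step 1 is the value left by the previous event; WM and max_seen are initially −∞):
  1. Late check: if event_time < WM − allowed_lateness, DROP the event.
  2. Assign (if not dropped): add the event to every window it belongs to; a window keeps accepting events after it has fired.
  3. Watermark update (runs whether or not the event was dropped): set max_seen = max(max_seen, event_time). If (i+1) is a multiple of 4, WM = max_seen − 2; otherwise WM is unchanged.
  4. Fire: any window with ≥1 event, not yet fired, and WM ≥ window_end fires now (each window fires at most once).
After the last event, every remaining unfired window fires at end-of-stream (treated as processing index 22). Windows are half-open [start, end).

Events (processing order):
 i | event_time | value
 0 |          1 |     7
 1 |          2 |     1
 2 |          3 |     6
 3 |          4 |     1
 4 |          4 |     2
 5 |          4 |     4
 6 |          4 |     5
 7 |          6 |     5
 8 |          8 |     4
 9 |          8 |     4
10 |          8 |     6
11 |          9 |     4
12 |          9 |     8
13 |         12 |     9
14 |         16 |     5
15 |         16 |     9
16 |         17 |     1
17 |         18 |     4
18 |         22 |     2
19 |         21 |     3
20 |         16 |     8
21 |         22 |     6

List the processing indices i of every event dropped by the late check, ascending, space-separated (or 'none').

i=0 t=1 v=7: → [0,4); WM=−∞
i=1 t=2 v=1: → [0,4); WM=−∞
i=2 t=3 v=6: → [3,7),[0,4); WM=−∞
i=3 t=4 v=1: → [3,7); WM=2
i=4 t=4 v=2: → [3,7); WM=2
i=5 t=4 v=4: → [3,7); WM=2
i=6 t=4 v=5: → [3,7); WM=2
i=7 t=6 v=5: → [6,10),[3,7); WM=4; [0,4) fires=3
i=8 t=8 v=4: → [6,10); WM=4
i=9 t=8 v=4: → [6,10); WM=4
i=10 t=8 v=6: → [6,10); WM=4
i=11 t=9 v=4: → [9,13),[6,10); WM=7; [3,7) fires=5
i=12 t=9 v=8: → [9,13),[6,10); WM=7
i=13 t=12 v=9: → [12,16),[9,13); WM=7
i=14 t=16 v=5: → [15,19); WM=7
i=15 t=16 v=9: → [15,19); WM=14; [6,10) fires=4 [9,13) fires=3
i=16 t=17 v=1: → [15,19); WM=14
i=17 t=18 v=4: → [18,22),[15,19); WM=14
i=18 t=22 v=2: → [21,25); WM=14
i=19 t=21 v=3: → [21,25),[18,22); WM=20; [12,16) fires=1 [15,19) fires=4
i=20 t=16 v=8: DROP (t<20-1); WM=20
i=21 t=22 v=6: → [21,25); WM=20

20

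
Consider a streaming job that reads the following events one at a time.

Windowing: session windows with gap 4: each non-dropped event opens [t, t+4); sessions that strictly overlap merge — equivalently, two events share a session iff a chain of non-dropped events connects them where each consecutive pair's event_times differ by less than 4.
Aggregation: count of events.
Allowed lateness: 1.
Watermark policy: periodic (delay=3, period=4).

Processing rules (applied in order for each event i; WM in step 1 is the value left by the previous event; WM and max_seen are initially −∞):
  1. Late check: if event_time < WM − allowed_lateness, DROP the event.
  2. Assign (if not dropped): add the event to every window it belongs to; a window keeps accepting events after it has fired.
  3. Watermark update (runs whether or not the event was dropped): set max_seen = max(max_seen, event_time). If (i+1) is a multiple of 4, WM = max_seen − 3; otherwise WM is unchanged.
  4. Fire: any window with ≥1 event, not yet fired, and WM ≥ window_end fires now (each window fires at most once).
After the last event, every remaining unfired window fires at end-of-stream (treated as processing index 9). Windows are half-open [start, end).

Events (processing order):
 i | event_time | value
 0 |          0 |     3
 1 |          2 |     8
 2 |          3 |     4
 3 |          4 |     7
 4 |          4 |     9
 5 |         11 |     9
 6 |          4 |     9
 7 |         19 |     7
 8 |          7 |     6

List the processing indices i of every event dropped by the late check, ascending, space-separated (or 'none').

8

i=0 t=0 v=3: → [0,4); WM=−∞
i=1 t=2 v=8: → [0,6); WM=−∞
i=2 t=3 v=4: → [0,7); WM=−∞
i=3 t=4 v=7: → [0,8); WM=1
i=4 t=4 v=9: → [0,8); WM=1
i=5 t=11 v=9: → [11,15); WM=1
i=6 t=4 v=9: → [0,8); WM=1
i=7 t=19 v=7: → [19,23); WM=16
i=8 t=7 v=6: DROP (t<16-1); WM=16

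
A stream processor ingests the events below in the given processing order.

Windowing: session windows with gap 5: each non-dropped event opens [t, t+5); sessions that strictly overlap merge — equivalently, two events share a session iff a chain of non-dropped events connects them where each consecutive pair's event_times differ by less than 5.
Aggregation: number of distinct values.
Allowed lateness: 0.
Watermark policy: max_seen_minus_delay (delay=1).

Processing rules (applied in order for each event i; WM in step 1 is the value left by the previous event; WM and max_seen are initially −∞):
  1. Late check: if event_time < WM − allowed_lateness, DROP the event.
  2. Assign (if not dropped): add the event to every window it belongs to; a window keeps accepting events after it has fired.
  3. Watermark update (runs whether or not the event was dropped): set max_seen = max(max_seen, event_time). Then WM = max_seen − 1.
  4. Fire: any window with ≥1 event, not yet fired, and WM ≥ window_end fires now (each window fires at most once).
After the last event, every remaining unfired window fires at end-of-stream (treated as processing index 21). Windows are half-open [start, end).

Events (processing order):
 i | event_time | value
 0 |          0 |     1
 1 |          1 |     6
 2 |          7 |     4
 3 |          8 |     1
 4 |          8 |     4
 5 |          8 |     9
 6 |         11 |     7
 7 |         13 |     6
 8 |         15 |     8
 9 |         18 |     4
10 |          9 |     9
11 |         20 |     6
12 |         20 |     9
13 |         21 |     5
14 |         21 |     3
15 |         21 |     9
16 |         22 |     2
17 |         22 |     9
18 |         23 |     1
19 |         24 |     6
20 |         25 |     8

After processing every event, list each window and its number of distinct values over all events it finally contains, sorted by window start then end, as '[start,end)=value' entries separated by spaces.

[0,6)=2 [7,30)=9

i=0 t=0 v=1: → [0,5); WM=-1
i=1 t=1 v=6: → [0,6); WM=0
i=2 t=7 v=4: → [7,12); WM=6
i=3 t=8 v=1: → [7,13); WM=7
i=4 t=8 v=4: → [7,13); WM=7
i=5 t=8 v=9: → [7,13); WM=7
i=6 t=11 v=7: → [7,16); WM=10
i=7 t=13 v=6: → [7,18); WM=12
i=8 t=15 v=8: → [7,20); WM=14
i=9 t=18 v=4: → [7,23); WM=17
i=10 t=9 v=9: DROP (t<17-0); WM=17
i=11 t=20 v=6: → [7,25); WM=19
i=12 t=20 v=9: → [7,25); WM=19
i=13 t=21 v=5: → [7,26); WM=20
i=14 t=21 v=3: → [7,26); WM=20
i=15 t=21 v=9: → [7,26); WM=20
i=16 t=22 v=2: → [7,27); WM=21
i=17 t=22 v=9: → [7,27); WM=21
i=18 t=23 v=1: → [7,28); WM=22
i=19 t=24 v=6: → [7,29); WM=23
i=20 t=25 v=8: → [7,30); WM=24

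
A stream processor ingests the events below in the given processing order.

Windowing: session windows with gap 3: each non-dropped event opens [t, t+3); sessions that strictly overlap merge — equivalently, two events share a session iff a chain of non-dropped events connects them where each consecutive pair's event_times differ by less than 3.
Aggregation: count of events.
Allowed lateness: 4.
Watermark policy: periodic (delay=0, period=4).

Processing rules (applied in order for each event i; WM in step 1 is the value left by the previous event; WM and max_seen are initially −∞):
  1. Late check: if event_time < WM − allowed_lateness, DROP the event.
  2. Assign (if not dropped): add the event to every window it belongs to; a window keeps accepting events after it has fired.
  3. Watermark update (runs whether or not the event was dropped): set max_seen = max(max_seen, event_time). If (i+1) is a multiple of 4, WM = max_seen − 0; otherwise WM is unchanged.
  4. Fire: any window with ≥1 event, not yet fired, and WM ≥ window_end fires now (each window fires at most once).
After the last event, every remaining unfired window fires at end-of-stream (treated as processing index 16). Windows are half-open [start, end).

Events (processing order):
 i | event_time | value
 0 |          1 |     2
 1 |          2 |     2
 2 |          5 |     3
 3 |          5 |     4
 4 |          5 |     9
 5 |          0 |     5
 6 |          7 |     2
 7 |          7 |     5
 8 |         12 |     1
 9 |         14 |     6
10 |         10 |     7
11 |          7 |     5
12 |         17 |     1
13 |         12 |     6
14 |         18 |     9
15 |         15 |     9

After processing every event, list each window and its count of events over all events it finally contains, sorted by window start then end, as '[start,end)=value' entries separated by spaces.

[1,5)=2 [5,10)=6 [10,21)=7

i=0 t=1 v=2: → [1,4); WM=−∞
i=1 t=2 v=2: → [1,5); WM=−∞
i=2 t=5 v=3: → [5,8); WM=−∞
i=3 t=5 v=4: → [5,8); WM=5
i=4 t=5 v=9: → [5,8); WM=5
i=5 t=0 v=5: DROP (t<5-4); WM=5
i=6 t=7 v=2: → [5,10); WM=5
i=7 t=7 v=5: → [5,10); WM=7
i=8 t=12 v=1: → [12,15); WM=7
i=9 t=14 v=6: → [12,17); WM=7
i=10 t=10 v=7: → [10,17); WM=7
i=11 t=7 v=5: → [5,10); WM=14
i=12 t=17 v=1: → [17,20); WM=14
i=13 t=12 v=6: → [10,17); WM=14
i=14 t=18 v=9: → [17,21); WM=14
i=15 t=15 v=9: → [10,21); WM=18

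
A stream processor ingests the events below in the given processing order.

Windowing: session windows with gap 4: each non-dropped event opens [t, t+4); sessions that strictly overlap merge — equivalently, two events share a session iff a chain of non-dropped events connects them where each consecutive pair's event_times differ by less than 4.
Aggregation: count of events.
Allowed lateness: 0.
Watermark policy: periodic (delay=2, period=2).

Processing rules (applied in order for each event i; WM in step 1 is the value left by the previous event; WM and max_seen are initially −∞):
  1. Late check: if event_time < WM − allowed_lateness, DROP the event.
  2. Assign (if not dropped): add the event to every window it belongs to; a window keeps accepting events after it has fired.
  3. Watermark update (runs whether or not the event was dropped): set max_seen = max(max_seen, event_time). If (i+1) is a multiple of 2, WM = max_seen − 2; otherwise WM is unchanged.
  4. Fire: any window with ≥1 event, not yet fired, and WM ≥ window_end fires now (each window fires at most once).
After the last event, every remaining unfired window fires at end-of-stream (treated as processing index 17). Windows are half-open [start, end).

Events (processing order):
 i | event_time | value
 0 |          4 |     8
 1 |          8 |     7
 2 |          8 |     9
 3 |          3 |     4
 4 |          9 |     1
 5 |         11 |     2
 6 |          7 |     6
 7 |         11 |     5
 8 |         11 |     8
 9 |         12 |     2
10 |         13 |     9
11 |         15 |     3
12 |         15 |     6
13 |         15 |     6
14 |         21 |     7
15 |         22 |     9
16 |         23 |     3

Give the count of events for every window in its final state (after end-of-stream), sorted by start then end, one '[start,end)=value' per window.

[4,8)=1 [8,19)=11 [21,27)=3

i=0 t=4 v=8: → [4,8); WM=−∞
i=1 t=8 v=7: → [8,12); WM=6
i=2 t=8 v=9: → [8,12); WM=6
i=3 t=3 v=4: DROP (t<6-0); WM=6
i=4 t=9 v=1: → [8,13); WM=6
i=5 t=11 v=2: → [8,15); WM=9
i=6 t=7 v=6: DROP (t<9-0); WM=9
i=7 t=11 v=5: → [8,15); WM=9
i=8 t=11 v=8: → [8,15); WM=9
i=9 t=12 v=2: → [8,16); WM=10
i=10 t=13 v=9: → [8,17); WM=10
i=11 t=15 v=3: → [8,19); WM=13
i=12 t=15 v=6: → [8,19); WM=13
i=13 t=15 v=6: → [8,19); WM=13
i=14 t=21 v=7: → [21,25); WM=13
i=15 t=22 v=9: → [21,26); WM=20
i=16 t=23 v=3: → [21,27); WM=20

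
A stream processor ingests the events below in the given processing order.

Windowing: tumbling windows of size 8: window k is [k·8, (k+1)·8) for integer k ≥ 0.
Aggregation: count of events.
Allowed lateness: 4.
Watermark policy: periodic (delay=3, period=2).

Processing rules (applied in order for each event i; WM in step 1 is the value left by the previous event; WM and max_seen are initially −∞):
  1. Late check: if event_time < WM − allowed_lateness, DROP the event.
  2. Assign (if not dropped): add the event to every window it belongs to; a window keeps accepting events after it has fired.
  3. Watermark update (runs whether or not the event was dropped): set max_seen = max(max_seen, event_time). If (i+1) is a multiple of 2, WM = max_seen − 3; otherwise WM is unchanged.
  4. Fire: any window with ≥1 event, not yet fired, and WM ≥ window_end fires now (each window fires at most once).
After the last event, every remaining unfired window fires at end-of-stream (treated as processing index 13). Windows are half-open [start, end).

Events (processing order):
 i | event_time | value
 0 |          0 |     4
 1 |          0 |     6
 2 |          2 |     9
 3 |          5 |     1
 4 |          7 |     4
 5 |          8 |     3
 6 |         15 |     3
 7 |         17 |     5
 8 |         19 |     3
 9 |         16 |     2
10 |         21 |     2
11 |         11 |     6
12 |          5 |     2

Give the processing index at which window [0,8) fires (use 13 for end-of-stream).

i=0 t=0 v=4: → [0,8); WM=−∞
i=1 t=0 v=6: → [0,8); WM=-3
i=2 t=2 v=9: → [0,8); WM=-3
i=3 t=5 v=1: → [0,8); WM=2
i=4 t=7 v=4: → [0,8); WM=2
i=5 t=8 v=3: → [8,16); WM=5
i=6 t=15 v=3: → [8,16); WM=5
i=7 t=17 v=5: → [16,24); WM=14; [0,8) fires=5
i=8 t=19 v=3: → [16,24); WM=14
i=9 t=16 v=2: → [16,24); WM=16; [8,16) fires=2
i=10 t=21 v=2: → [16,24); WM=16
i=11 t=11 v=6: DROP (t<16-4); WM=18
i=12 t=5 v=2: DROP (t<18-4); WM=18

7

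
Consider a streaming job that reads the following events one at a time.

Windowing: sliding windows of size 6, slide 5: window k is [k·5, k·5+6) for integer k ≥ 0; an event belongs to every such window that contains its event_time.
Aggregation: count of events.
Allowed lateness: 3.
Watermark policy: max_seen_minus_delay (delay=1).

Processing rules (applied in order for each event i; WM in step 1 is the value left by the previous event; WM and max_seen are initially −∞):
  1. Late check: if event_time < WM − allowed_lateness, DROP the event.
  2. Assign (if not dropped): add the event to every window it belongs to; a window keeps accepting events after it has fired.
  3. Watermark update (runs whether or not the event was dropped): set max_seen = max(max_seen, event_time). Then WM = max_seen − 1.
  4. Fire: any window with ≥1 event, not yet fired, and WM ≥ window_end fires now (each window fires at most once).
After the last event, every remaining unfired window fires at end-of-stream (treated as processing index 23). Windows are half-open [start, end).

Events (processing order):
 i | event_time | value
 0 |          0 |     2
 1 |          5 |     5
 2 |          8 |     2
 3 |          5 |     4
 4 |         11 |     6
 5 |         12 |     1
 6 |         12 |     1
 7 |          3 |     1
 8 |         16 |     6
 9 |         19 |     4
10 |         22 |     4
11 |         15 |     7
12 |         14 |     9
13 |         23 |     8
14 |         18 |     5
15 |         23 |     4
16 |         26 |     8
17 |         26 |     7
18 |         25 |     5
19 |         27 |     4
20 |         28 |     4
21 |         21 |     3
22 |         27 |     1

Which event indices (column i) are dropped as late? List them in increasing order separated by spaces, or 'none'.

i=0 t=0 v=2: → [0,6); WM=-1
i=1 t=5 v=5: → [5,11),[0,6); WM=4
i=2 t=8 v=2: → [5,11); WM=7; [0,6) fires=2
i=3 t=5 v=4: → [5,11),[0,6); WM=7
i=4 t=11 v=6: → [10,16); WM=10
i=5 t=12 v=1: → [10,16); WM=11; [5,11) fires=3
i=6 t=12 v=1: → [10,16); WM=11
i=7 t=3 v=1: DROP (t<11-3); WM=11
i=8 t=16 v=6: → [15,21); WM=15
i=9 t=19 v=4: → [15,21); WM=18; [10,16) fires=3
i=10 t=22 v=4: → [20,26); WM=21; [15,21) fires=2
i=11 t=15 v=7: DROP (t<21-3); WM=21
i=12 t=14 v=9: DROP (t<21-3); WM=21
i=13 t=23 v=8: → [20,26); WM=22
i=14 t=18 v=5: DROP (t<22-3); WM=22
i=15 t=23 v=4: → [20,26); WM=22
i=16 t=26 v=8: → [25,31); WM=25
i=17 t=26 v=7: → [25,31); WM=25
i=18 t=25 v=5: → [25,31),[20,26); WM=25
i=19 t=27 v=4: → [25,31); WM=26; [20,26) fires=4
i=20 t=28 v=4: → [25,31); WM=27
i=21 t=21 v=3: DROP (t<27-3); WM=27
i=22 t=27 v=1: → [25,31); WM=27

7 11 12 14 21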